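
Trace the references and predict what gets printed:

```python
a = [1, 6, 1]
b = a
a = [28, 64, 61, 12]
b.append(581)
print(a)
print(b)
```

Key concept: rebinding vs mutation: a is rebound to a new list, b still points at the original.
Step by step:
`a = [1, 6, 1]` → a = [1, 6, 1]
`b = a` → b = [1, 6, 1] (same object as a)
`a = [28, 64, 61, 12]` → a = [28, 64, 61, 12]
`b.append(581)` → b = [1, 6, 1, 581]
`print(a)` → prints [28, 64, 61, 12]
`print(b)` → prints [1, 6, 1, 581]

Answer:
[28, 64, 61, 12]
[1, 6, 1, 581]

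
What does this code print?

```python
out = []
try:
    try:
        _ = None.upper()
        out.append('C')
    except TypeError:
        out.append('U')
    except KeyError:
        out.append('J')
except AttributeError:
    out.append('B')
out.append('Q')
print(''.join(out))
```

Execution trace: 'B' (outer except AttributeError) → 'Q' (after the try/except). Output: BQ

Answer: BQ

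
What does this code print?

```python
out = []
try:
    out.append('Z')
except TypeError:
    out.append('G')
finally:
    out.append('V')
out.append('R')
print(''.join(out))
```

Execution trace: 'Z' (try body, no exception) → 'V' (finally) → 'R' (after the try/except). Output: ZVR

Answer: ZVR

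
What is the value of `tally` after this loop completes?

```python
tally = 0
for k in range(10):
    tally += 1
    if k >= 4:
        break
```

Loop breaks when k reaches 4, tally is 5
`tally` takes the values: 0 → 1 → 2 → 3 → 4 → 5

Answer: 5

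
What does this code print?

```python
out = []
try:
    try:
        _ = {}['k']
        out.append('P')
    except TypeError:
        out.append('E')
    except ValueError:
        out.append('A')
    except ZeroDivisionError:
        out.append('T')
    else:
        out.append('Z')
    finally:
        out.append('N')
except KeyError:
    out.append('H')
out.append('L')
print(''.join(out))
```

Execution trace: 'N' (finally) → 'H' (outer except KeyError) → 'L' (after the try/except). Output: NHL

Answer: NHL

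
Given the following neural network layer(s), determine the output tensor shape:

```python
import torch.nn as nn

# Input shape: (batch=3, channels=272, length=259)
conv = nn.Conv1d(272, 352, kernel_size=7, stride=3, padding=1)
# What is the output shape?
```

Input: (3, 272, 259) -> Output: (3, 352, 85)

Answer: (3, 352, 85)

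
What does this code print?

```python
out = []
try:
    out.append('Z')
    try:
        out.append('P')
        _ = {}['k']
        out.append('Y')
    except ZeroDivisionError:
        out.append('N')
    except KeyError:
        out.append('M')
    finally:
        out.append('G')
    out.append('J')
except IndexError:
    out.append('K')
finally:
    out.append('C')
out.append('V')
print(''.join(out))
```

Execution trace: 'Z' (try body) → 'P' (inner try body) → 'M' (inner except KeyError) → 'G' (inner finally) → 'J' (try body, no exception) → 'C' (finally) → 'V' (after the try/except). Output: ZPMGJCV

Answer: ZPMGJCV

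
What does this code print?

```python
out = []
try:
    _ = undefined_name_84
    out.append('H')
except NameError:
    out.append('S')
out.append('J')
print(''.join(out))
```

Execution trace: 'S' (except NameError) → 'J' (after the try/except). Output: SJ

Answer: SJ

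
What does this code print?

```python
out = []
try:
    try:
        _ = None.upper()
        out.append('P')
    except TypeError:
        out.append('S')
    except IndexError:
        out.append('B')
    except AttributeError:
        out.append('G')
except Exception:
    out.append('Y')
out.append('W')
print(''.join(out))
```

Execution trace: 'G' (inner except AttributeError) → 'W' (after the try/except). Output: GW

Answer: GW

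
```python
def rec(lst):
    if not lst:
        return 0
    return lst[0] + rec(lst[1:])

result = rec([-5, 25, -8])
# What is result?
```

(-5) + 25 + (-8) + 0 = 12

Answer: 12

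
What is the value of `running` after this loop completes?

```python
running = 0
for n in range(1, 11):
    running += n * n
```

Sum of squares 1² to 10² = 385
`running` takes the values: 0 → 1 → 5 → 14 → 30 → 55 → 91 → 140 → 204 → 285 → 385

Answer: 385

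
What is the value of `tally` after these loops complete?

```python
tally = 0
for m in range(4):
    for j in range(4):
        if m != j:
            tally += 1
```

4² - 4 (exclude diagonal)
`tally` takes the values: 0 → 1 → 2 → 3 → 4 → 5 → 6 → 7 → 8 → 9 → 10 → 11 → 12

Answer: 12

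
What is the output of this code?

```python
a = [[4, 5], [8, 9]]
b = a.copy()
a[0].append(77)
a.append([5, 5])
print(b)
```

Key concept: shallow copy with nested lists.
Step by step:
`a = [[4, 5], [8, 9]]` → a = [[4, 5], [8, 9]]
`b = a.copy()` → b = [[4, 5], [8, 9]]
`a[0].append(77)` → a = [[4, 5, 77], [8, 9]]; b = [[4, 5, 77], [8, 9]]
`a.append([5, 5])` → a = [[4, 5, 77], [8, 9], [5, 5]]
`print(b)` → prints [[4, 5, 77], [8, 9]]

Answer: [[4, 5, 77], [8, 9]]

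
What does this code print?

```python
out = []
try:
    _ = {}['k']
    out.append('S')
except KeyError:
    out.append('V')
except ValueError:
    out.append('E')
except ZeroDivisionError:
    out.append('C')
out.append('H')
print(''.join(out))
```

Execution trace: 'V' (except KeyError) → 'H' (after the try/except). Output: VH

Answer: VH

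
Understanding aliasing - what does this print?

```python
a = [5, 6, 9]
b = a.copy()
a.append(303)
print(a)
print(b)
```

Key concept: list.copy() creates independent copy.
Step by step:
`a = [5, 6, 9]` → a = [5, 6, 9]
`b = a.copy()` → b = [5, 6, 9]
`a.append(303)` → a = [5, 6, 9, 303]
`print(a)` → prints [5, 6, 9, 303]
`print(b)` → prints [5, 6, 9]

Answer:
[5, 6, 9, 303]
[5, 6, 9]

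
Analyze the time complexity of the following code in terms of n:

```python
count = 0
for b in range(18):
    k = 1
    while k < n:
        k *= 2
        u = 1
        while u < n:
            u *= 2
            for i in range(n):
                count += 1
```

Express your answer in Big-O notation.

Each loop level contributes: 1 × log n × log n × n. Multiplying the contributions gives O(n log² n).

Answer: O(n log² n)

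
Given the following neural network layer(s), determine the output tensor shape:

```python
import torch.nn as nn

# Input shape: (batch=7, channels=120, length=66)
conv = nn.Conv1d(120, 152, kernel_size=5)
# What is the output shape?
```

Input: (7, 120, 66) -> Output: (7, 152, 62)

Answer: (7, 152, 62)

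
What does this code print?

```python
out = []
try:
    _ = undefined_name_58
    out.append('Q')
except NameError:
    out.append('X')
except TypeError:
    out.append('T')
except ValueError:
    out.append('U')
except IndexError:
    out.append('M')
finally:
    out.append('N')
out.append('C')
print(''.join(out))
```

Execution trace: 'X' (except NameError) → 'N' (finally) → 'C' (after the try/except). Output: XNC

Answer: XNC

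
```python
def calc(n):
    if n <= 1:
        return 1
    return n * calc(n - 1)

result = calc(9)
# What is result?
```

calc(9) = 9 * 8 * 7 * 6 * 5 * 4 * 3 * 2 * 1 = 362880

Answer: 362880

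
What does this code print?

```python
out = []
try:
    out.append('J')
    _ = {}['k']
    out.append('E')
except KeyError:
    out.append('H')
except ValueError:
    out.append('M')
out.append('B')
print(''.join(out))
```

Execution trace: 'J' (try body) → 'H' (except KeyError) → 'B' (after the try/except). Output: JHB

Answer: JHB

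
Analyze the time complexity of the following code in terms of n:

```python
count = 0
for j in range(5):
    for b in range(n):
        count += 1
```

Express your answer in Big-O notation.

Each loop level contributes: 1 × n. Multiplying the contributions gives O(n).

Answer: O(n)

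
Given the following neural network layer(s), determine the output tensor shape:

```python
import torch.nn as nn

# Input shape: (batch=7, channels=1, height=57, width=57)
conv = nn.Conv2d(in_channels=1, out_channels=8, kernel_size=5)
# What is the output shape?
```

Input: (7, 1, 57, 57) -> Output: (7, 8, 53, 53)

Answer: (7, 8, 53, 53)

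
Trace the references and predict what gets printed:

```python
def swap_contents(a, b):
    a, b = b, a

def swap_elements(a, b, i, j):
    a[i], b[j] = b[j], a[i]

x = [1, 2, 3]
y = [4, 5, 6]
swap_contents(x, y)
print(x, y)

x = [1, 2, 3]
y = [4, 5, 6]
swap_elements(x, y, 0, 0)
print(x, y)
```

Key concept: parameter rebinding vs mutation.
Step by step:
`x = [1, 2, 3]` → x = [1, 2, 3]
`y = [4, 5, 6]` → y = [4, 5, 6]
`swap_contents(x, y)` → no visible change to tracked variables
`print(x, y)` → prints [1, 2, 3] [4, 5, 6]
`x = [1, 2, 3]` → x = [1, 2, 3]
`y = [4, 5, 6]` → y = [4, 5, 6]
`swap_elements(x, y, 0, 0)` → x = [4, 2, 3]; y = [1, 5, 6]
`print(x, y)` → prints [4, 2, 3] [1, 5, 6]

Answer:
[1, 2, 3] [4, 5, 6]
[4, 2, 3] [1, 5, 6]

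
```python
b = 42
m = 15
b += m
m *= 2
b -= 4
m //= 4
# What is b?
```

Trace:
`b = 42` → b = 42
`m = 15` → m = 15
`b += m` → b = 57
`m *= 2` → m = 30
`b -= 4` → b = 53
`m //= 4` → m = 7
So b = 53

Answer: 53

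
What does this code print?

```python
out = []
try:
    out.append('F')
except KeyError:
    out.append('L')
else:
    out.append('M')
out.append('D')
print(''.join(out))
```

Execution trace: 'F' (try body, no exception) → 'M' (else) → 'D' (after the try/except). Output: FMD

Answer: FMD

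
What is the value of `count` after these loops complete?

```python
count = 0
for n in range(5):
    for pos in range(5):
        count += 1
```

5 * 5 = 25
`count` takes the values: 0 → 1 → 2 → 3 → 4 → 5 → 6 → 7 → 8 → 9 → 10 → 11 → 12 → 13 → 14 → 15 → 16 → 17 → 18 → 19 → 20 → 21 → 22 → 23 → 24 → 25

Answer: 25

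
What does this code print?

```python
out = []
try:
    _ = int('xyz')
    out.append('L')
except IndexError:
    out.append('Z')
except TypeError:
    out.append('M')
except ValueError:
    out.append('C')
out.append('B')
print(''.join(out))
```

Execution trace: 'C' (except ValueError) → 'B' (after the try/except). Output: CB

Answer: CB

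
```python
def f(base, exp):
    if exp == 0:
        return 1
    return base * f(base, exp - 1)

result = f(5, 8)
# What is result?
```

f(5, 8) = 5 * 5 * 5 * 5 * 5 * 5 * 5 * 5 = 390625

Answer: 390625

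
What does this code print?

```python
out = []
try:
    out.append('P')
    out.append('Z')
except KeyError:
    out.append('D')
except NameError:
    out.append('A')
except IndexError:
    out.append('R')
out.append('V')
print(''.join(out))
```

Execution trace: 'P' (try body) → 'Z' (try body, no exception) → 'V' (after the try/except). Output: PZV

Answer: PZV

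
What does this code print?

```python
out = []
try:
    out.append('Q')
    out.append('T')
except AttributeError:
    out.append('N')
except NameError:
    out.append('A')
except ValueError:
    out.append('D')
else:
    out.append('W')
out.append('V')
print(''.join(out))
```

Execution trace: 'Q' (try body) → 'T' (try body, no exception) → 'W' (else) → 'V' (after the try/except). Output: QTWV

Answer: QTWV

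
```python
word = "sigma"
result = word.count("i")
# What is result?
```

Trace:
`word = "sigma"` → word = 'sigma'
`result = word.count("i")` → result = 1
So result = 1

Answer: 1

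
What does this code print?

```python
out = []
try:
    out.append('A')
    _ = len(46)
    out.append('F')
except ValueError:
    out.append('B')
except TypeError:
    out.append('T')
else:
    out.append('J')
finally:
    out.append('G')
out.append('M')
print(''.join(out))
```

Execution trace: 'A' (try body) → 'T' (except TypeError) → 'G' (finally) → 'M' (after the try/except). Output: ATGM

Answer: ATGM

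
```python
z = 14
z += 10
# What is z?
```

Trace:
`z = 14` → z = 14
`z += 10` → z = 24
So z = 24

Answer: 24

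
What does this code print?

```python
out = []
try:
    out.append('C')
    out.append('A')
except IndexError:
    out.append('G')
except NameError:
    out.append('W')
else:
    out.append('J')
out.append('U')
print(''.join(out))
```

Execution trace: 'C' (try body) → 'A' (try body, no exception) → 'J' (else) → 'U' (after the try/except). Output: CAJU

Answer: CAJU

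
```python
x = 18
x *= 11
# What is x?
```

Trace:
`x = 18` → x = 18
`x *= 11` → x = 198
So x = 198

Answer: 198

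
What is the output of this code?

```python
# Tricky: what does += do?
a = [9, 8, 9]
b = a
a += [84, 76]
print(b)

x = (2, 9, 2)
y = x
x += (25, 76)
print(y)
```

Key concept: += behavior differs for mutable vs immutable.
Step by step:
`a = [9, 8, 9]` → a = [9, 8, 9]
`b = a` → b = [9, 8, 9] (same object as a)
`a += [84, 76]` → a = [9, 8, 9, 84, 76] (same object as b); b = [9, 8, 9, 84, 76] (same object as a)
`print(b)` → prints [9, 8, 9, 84, 76]
`x = (2, 9, 2)` → x = (2, 9, 2)
`y = x` → y = (2, 9, 2)
`x += (25, 76)` → x = (2, 9, 2, 25, 76)
`print(y)` → prints (2, 9, 2)

Answer:
[9, 8, 9, 84, 76]
(2, 9, 2)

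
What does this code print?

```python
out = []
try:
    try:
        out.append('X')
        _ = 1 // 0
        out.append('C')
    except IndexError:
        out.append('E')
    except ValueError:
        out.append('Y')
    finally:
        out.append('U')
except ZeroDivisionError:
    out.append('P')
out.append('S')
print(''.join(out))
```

Execution trace: 'X' (try body) → 'U' (finally) → 'P' (outer except ZeroDivisionError) → 'S' (after the try/except). Output: XUPS

Answer: XUPS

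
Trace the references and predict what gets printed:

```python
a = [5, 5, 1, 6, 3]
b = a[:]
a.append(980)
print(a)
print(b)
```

Key concept: slice [:] creates copy.
Step by step:
`a = [5, 5, 1, 6, 3]` → a = [5, 5, 1, 6, 3]
`b = a[:]` → b = [5, 5, 1, 6, 3]
`a.append(980)` → a = [5, 5, 1, 6, 3, 980]
`print(a)` → prints [5, 5, 1, 6, 3, 980]
`print(b)` → prints [5, 5, 1, 6, 3]

Answer:
[5, 5, 1, 6, 3, 980]
[5, 5, 1, 6, 3]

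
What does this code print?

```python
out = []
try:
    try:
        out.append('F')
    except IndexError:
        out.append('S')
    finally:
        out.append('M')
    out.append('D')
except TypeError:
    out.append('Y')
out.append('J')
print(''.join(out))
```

Execution trace: 'F' (inner try body, no exception) → 'M' (inner finally) → 'D' (try body, no exception) → 'J' (after the try/except). Output: FMDJ

Answer: FMDJ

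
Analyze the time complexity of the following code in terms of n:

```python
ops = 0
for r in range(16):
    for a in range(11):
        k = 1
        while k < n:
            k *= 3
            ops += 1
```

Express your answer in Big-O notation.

Each loop level contributes: 1 × 1 × log n. Multiplying the contributions gives O(log n).

Answer: O(log n)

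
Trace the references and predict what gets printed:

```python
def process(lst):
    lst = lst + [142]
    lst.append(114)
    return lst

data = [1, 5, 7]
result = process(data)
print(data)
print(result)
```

Key concept: rebinding parameter vs mutation.
Step by step:
`data = [1, 5, 7]` → data = [1, 5, 7]
`result = process(data)` → result = [1, 5, 7, 142, 114]
`print(data)` → prints [1, 5, 7]
`print(result)` → prints [1, 5, 7, 142, 114]

Answer:
[1, 5, 7]
[1, 5, 7, 142, 114]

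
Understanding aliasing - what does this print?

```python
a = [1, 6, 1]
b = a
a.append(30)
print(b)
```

Key concept: basic list aliasing.
Step by step:
`a = [1, 6, 1]` → a = [1, 6, 1]
`b = a` → b = [1, 6, 1] (same object as a)
`a.append(30)` → a = [1, 6, 1, 30] (same object as b); b = [1, 6, 1, 30] (same object as a)
`print(b)` → prints [1, 6, 1, 30]

Answer: [1, 6, 1, 30]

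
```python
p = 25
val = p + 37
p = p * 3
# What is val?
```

Trace:
`p = 25` → p = 25
`val = p + 37` → val = 62
`p = p * 3` → p = 75
So val = 62

Answer: 62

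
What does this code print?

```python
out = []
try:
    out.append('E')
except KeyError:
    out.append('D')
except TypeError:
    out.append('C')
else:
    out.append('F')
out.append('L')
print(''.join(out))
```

Execution trace: 'E' (try body, no exception) → 'F' (else) → 'L' (after the try/except). Output: EFL

Answer: EFL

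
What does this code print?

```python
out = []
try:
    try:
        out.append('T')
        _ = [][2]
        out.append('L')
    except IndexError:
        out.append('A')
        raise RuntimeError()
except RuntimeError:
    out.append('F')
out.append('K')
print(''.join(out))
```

Execution trace: 'T' (inner try body) → 'A' (inner except IndexError) → 'F' (outer except RuntimeError) → 'K' (after the try/except). Output: TAFK

Answer: TAFK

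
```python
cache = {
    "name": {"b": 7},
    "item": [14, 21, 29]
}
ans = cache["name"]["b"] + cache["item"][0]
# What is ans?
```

Trace:
`cache = { ...` → cache = {'name': {'b': 7}, 'item': [14, 21, 29]}
`ans = cache["name"]["b"] + cache["item"][0]` → ans = 21
So ans = 21

Answer: 21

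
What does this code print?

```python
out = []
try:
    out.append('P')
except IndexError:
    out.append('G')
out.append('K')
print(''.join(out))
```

Execution trace: 'P' (try body, no exception) → 'K' (after the try/except). Output: PK

Answer: PK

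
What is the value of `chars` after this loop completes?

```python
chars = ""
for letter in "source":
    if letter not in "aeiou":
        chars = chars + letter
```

Remove vowels from 'source'
`chars` takes the values: "" → "s" → "sr" → "src"

Answer: "src"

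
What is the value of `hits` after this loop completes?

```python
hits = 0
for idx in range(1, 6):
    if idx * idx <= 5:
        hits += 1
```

Count numbers where idx² ≤ 5
`hits` takes the values: 0 → 1 → 2

Answer: 2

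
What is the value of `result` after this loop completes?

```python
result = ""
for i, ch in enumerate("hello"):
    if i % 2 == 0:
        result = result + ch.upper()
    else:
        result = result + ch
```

Uppercase even positions in 'hello'
`result` takes the values: "" → "H" → "He" → "HeL" → "HeLl" → "HeLlO"

Answer: "HeLlO"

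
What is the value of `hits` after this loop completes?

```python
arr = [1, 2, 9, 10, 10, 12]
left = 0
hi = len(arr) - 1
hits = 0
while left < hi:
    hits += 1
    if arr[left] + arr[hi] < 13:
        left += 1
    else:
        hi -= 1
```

Steps to find pair summing to 13
`hits` takes the values: 0 → 1 → 2 → 3 → 4 → 5

Answer: 5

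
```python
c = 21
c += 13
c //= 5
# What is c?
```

Trace:
`c = 21` → c = 21
`c += 13` → c = 34
`c //= 5` → c = 6
So c = 6

Answer: 6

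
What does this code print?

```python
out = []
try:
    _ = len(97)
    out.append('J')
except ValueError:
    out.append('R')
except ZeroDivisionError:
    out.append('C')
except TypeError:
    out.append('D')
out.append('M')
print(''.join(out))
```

Execution trace: 'D' (except TypeError) → 'M' (after the try/except). Output: DM

Answer: DM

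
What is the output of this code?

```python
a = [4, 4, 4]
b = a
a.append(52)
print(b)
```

Key concept: basic list aliasing.
Step by step:
`a = [4, 4, 4]` → a = [4, 4, 4]
`b = a` → b = [4, 4, 4] (same object as a)
`a.append(52)` → a = [4, 4, 4, 52] (same object as b); b = [4, 4, 4, 52] (same object as a)
`print(b)` → prints [4, 4, 4, 52]

Answer: [4, 4, 4, 52]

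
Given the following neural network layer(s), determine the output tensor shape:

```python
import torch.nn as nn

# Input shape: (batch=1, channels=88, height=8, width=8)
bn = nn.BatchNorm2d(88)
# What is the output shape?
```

Input: (1, 88, 8, 8) -> Output: (1, 88, 8, 8)

Answer: (1, 88, 8, 8)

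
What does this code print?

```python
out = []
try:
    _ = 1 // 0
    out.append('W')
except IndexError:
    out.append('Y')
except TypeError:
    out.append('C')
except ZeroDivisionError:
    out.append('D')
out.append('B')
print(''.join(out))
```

Execution trace: 'D' (except ZeroDivisionError) → 'B' (after the try/except). Output: DB

Answer: DB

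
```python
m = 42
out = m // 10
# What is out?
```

Trace:
`m = 42` → m = 42
`out = m // 10` → out = 4
So out = 4

Answer: 4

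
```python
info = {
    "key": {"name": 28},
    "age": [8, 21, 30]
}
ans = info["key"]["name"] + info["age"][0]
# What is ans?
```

Trace:
`info = { ...` → info = {'key': {'name': 28}, 'age': [8, 21, 30]}
`ans = info["key"]["name"] + info["age"][0]` → ans = 36
So ans = 36

Answer: 36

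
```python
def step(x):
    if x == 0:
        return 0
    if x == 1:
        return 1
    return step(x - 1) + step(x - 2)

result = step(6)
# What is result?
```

Build up from base cases: step(0)=0, step(1)=1, step(2)=1, step(3)=2, step(4)=3, step(5)=5, step(6)=8

Answer: 8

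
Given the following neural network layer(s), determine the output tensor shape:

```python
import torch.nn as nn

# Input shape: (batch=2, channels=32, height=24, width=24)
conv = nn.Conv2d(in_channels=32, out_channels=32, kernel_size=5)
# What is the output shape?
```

Input: (2, 32, 24, 24) -> Output: (2, 32, 20, 20)

Answer: (2, 32, 20, 20)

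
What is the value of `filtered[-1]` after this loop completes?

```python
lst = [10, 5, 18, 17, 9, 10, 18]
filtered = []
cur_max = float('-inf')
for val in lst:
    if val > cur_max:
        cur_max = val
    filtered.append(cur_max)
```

Running max ends at 18
`filtered` takes the values: [] → [10] → [10, 10] → [10, 10, 18] → [10, 10, 18, 18] → [10, 10, 18, 18, 18] → [10, 10, 18, 18, 18, 18] → [10, 10, 18, 18, 18, 18, 18]
So `filtered[-1]` = 18

Answer: 18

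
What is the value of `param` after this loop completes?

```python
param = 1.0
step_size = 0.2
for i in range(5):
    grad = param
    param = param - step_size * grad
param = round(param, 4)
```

Gradient descent: w = 1.0 * (1 - 0.2)^5
`param` takes the values: 1.0 → 0.8 → 0.64 → 0.512 → 0.4096 → 0.32768 → 0.3277

Answer: 0.3277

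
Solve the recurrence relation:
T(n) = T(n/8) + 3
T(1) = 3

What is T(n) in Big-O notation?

Each step divides n by 8 and adds 3. After log_8(n) steps we reach T(1)=3. So T(n) = 3·log_8(n) + 3 = O(log n).

Answer: O(log n)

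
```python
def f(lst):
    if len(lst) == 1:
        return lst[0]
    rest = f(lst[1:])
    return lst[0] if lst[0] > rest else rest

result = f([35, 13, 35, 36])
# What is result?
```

Recursive max over [35, 13, 35, 36] = 36

Answer: 36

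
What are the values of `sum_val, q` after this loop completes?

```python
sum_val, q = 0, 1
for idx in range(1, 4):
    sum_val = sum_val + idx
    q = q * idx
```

Sum and factorial of 1 to 3
`sum_val, q` takes the values: (0, 1) → (1, 1) → (3, 1) → (3, 2) → (6, 2) → (6, 6)

Answer: 6, 6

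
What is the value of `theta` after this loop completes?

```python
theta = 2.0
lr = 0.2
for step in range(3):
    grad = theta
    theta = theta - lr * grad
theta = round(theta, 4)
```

Gradient descent: w = 2.0 * (1 - 0.2)^3
`theta` takes the values: 2.0 → 1.6 → 1.28 → 1.024

Answer: 1.024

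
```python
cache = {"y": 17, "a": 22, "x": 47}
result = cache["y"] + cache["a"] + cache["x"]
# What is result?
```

Trace:
`cache = {"y": 17, "a": 22, "x": 47}` → cache = {'y': 17, 'a': 22, 'x': 47}
`result = cache["y"] + cache["a"] + cache["x"]` → result = 86
So result = 86

Answer: 86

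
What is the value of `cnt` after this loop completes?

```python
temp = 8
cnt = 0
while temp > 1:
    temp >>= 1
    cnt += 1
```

Count right shifts until 1
`cnt` takes the values: 0 → 1 → 2 → 3

Answer: 3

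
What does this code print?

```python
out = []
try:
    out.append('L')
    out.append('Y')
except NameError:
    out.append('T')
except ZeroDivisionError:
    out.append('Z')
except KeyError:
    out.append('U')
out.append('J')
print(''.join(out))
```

Execution trace: 'L' (try body) → 'Y' (try body, no exception) → 'J' (after the try/except). Output: LYJ

Answer: LYJ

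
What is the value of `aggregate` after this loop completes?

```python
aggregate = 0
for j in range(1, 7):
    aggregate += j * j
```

Sum of squares 1² to 6² = 91
`aggregate` takes the values: 0 → 1 → 5 → 14 → 30 → 55 → 91

Answer: 91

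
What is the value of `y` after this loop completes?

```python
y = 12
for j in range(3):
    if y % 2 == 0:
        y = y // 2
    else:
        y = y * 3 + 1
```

Collatz-style transformation from 12
`y` takes the values: 12 → 6 → 3 → 10

Answer: 10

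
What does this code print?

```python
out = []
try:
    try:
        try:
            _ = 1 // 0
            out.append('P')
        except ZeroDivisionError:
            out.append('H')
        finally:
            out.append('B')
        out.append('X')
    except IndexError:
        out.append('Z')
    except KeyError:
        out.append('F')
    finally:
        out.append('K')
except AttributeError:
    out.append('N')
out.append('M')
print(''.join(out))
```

Execution trace: 'H' (inner except ZeroDivisionError) → 'B' (inner finally) → 'X' (try body, no exception) → 'K' (finally) → 'M' (after the try/except). Output: HBXKM

Answer: HBXKM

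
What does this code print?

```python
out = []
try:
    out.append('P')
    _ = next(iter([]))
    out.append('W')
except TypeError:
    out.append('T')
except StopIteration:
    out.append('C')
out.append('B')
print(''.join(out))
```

Execution trace: 'P' (try body) → 'C' (except StopIteration) → 'B' (after the try/except). Output: PCB

Answer: PCB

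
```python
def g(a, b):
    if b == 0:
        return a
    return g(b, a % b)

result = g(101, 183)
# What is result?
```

g(101, 183) -> g(183, 101) -> g(101, 82) -> g(82, 19) -> g(19, 6) -> g(6, 1) -> g(1, 0) -> 1

Answer: 1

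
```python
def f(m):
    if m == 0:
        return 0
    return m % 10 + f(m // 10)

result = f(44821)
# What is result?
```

Sum of digits of 44821: 1 + 2 + 8 + 4 + 4 = 19

Answer: 19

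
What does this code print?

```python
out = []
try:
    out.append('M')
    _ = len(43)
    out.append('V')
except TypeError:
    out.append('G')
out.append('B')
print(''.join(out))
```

Execution trace: 'M' (try body) → 'G' (except TypeError) → 'B' (after the try/except). Output: MGB

Answer: MGB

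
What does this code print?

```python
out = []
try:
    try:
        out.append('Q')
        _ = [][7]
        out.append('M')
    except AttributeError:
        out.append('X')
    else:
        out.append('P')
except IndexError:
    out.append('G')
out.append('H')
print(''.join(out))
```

Execution trace: 'Q' (try body) → 'G' (outer except IndexError) → 'H' (after the try/except). Output: QGH

Answer: QGH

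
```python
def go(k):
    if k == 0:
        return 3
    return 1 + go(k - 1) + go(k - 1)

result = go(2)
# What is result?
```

go(k) = 1 + 2·go(k-1), go(0)=3. Closed form: (3+1)·2^2 - 1 = 15.

Answer: 15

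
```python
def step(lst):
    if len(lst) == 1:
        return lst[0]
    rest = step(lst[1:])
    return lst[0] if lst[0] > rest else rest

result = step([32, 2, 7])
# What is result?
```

Recursive max over [32, 2, 7] = 32

Answer: 32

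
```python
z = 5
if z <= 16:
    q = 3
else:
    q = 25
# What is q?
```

Trace:
`z = 5` → z = 5
`if z <= 16: ...` → z <= 16 is True → q = 3
So q = 3

Answer: 3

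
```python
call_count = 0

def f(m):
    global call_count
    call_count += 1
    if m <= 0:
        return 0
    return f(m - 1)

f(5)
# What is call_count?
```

Linear recursion stepping by 1: 6 calls from m=5 down to ≤0.

Answer: 6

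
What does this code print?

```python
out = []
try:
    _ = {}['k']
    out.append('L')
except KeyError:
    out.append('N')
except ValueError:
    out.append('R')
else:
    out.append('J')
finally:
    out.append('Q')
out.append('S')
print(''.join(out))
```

Execution trace: 'N' (except KeyError) → 'Q' (finally) → 'S' (after the try/except). Output: NQS

Answer: NQS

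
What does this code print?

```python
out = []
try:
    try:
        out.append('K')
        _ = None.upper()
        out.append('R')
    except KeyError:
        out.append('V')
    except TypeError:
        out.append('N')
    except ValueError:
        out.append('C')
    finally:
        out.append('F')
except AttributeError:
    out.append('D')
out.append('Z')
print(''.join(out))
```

Execution trace: 'K' (try body) → 'F' (finally) → 'D' (outer except AttributeError) → 'Z' (after the try/except). Output: KFDZ

Answer: KFDZ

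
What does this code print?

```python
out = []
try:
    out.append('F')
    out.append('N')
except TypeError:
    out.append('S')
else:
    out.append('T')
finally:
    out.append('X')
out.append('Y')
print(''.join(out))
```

Execution trace: 'F' (try body) → 'N' (try body, no exception) → 'T' (else) → 'X' (finally) → 'Y' (after the try/except). Output: FNTXY

Answer: FNTXY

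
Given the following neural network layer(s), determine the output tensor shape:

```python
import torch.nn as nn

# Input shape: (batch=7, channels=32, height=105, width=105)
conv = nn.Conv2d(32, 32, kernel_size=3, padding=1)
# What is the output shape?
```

Input: (7, 32, 105, 105) -> Output: (7, 32, 105, 105)

Answer: (7, 32, 105, 105)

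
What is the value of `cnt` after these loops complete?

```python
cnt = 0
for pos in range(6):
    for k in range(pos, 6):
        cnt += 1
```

Upper triangle: 6 + 5 + ... + 1
`cnt` takes the values: 0 → 1 → 2 → 3 → 4 → 5 → 6 → 7 → 8 → 9 → 10 → 11 → 12 → 13 → 14 → 15 → 16 → 17 → 18 → 19 → 20 → 21

Answer: 21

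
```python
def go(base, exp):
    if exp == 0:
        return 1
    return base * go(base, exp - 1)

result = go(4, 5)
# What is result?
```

go(4, 5) = 4 * 4 * 4 * 4 * 4 = 1024

Answer: 1024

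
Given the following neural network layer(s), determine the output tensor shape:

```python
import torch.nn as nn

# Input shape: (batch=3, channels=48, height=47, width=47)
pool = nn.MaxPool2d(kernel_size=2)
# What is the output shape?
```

Input: (3, 48, 47, 47) -> Output: (3, 48, 23, 23)

Answer: (3, 48, 23, 23)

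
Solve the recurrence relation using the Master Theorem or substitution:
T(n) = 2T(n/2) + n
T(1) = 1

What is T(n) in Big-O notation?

By Master Theorem: a=2, b=2, f(n)=n. Since log_2(2) = 1 and f(n) = Θ(n^1), Case 2 applies. T(n) = O(n log n).

Answer: O(n log n)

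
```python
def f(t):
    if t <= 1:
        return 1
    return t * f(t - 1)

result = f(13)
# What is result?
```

f(13) = 13 * 12 * 11 * 10 * 9 * 8 * 7 * 6 * 5 * 4 * 3 * 2 * 1 = 6227020800

Answer: 6227020800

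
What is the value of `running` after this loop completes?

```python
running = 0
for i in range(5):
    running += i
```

Sum of 0 to 4 = 10
`running` takes the values: 0 → 1 → 3 → 6 → 10

Answer: 10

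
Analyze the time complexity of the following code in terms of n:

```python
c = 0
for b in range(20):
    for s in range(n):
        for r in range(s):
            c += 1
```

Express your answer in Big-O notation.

Each loop level contributes: 1 × n × n. Multiplying the contributions gives O(n^2).

Answer: O(n^2)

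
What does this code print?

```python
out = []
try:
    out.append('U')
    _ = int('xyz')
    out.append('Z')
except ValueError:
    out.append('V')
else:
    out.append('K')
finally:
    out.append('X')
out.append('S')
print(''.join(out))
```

Execution trace: 'U' (try body) → 'V' (except ValueError) → 'X' (finally) → 'S' (after the try/except). Output: UVXS

Answer: UVXS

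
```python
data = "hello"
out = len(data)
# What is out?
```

Trace:
`data = "hello"` → data = 'hello'
`out = len(data)` → out = 5
So out = 5

Answer: 5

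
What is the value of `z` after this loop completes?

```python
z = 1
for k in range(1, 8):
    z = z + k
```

Start at 1, add 1 through 7
`z` takes the values: 1 → 2 → 4 → 7 → 11 → 16 → 22 → 29

Answer: 29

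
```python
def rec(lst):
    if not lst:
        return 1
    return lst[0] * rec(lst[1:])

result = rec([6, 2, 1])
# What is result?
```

Product over [6, 2, 1] = 6 * 2 * 1 = 12

Answer: 12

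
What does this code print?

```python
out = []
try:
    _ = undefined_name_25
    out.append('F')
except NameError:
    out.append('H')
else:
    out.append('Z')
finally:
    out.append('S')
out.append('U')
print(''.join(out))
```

Execution trace: 'H' (except NameError) → 'S' (finally) → 'U' (after the try/except). Output: HSU

Answer: HSU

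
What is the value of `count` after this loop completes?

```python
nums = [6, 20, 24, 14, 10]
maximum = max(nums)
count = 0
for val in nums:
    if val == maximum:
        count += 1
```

Count of max value 24 in [6, 20, 24, 14, 10]
`count` takes the values: 0 → 1

Answer: 1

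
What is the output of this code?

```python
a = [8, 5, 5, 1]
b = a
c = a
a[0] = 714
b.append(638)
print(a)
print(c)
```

Key concept: multiple aliases.
Step by step:
`a = [8, 5, 5, 1]` → a = [8, 5, 5, 1]
`b = a` → b = [8, 5, 5, 1] (same object as a)
`c = a` → c = [8, 5, 5, 1] (same object as a, b)
`a[0] = 714` → a = [714, 5, 5, 1] (same object as b, c); b = [714, 5, 5, 1] (same object as a, c); c = [714, 5, 5, 1] (same object as a, b)
`b.append(638)` → a = [714, 5, 5, 1, 638] (same object as b, c); b = [714, 5, 5, 1, 638] (same object as a, c); c = [714, 5, 5, 1, 638] (same object as a, b)
`print(a)` → prints [714, 5, 5, 1, 638]
`print(c)` → prints [714, 5, 5, 1, 638]

Answer:
[714, 5, 5, 1, 638]
[714, 5, 5, 1, 638]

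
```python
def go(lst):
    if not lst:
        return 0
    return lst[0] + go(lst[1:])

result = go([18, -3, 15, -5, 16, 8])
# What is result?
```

18 + (-3) + 15 + (-5) + 16 + 8 + 0 = 49

Answer: 49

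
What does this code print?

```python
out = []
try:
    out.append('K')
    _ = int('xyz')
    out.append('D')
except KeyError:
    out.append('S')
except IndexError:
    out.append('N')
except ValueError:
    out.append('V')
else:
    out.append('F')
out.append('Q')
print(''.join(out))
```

Execution trace: 'K' (try body) → 'V' (except ValueError) → 'Q' (after the try/except). Output: KVQ

Answer: KVQ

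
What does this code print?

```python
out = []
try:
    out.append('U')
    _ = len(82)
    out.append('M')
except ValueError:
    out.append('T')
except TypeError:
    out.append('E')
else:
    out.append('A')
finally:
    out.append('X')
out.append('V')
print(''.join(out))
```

Execution trace: 'U' (try body) → 'E' (except TypeError) → 'X' (finally) → 'V' (after the try/except). Output: UEXV

Answer: UEXV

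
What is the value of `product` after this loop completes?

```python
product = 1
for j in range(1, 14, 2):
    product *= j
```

Product of 1, 3, 5, ... up to 13
`product` takes the values: 1 → 3 → 15 → 105 → 945 → 10395 → 135135

Answer: 135135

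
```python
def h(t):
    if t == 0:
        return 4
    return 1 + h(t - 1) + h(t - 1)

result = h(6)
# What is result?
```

h(t) = 1 + 2·h(t-1), h(0)=4. Closed form: (4+1)·2^6 - 1 = 319.

Answer: 319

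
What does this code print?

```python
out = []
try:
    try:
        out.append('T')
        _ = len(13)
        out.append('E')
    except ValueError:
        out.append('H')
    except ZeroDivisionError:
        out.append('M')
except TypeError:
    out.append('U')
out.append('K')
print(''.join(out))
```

Execution trace: 'T' (inner try body) → 'U' (outer except TypeError) → 'K' (after the try/except). Output: TUK

Answer: TUK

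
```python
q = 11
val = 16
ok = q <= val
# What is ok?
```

Trace:
`q = 11` → q = 11
`val = 16` → val = 16
`ok = q <= val` → ok = True
So ok = True

Answer: True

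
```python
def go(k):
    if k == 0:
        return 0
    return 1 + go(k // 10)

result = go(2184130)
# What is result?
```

Count of digits of 2184130: 7

Answer: 7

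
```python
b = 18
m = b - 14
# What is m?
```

Trace:
`b = 18` → b = 18
`m = b - 14` → m = 4
So m = 4

Answer: 4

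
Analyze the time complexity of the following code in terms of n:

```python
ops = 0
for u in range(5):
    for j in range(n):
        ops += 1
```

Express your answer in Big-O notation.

Each loop level contributes: 1 × n. Multiplying the contributions gives O(n).

Answer: O(n)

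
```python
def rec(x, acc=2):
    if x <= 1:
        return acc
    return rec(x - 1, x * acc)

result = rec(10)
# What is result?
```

Accumulator trace (n, acc): (10, 2) -> (9, 20) -> (8, 180) -> (7, 1440) -> (6, 10080) -> (5, 60480) -> (4, 302400) -> (3, 1209600) -> (2, 3628800) -> (1, 7257600) -> return 7257600

Answer: 7257600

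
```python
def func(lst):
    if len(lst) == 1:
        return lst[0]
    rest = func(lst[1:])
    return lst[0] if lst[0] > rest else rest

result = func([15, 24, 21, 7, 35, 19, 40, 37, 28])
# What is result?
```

Recursive max over [15, 24, 21, 7, 35, 19, 40, 37, 28] = 40

Answer: 40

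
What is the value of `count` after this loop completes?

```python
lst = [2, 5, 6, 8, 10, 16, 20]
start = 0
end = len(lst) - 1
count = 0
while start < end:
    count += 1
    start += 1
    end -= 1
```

Iterations until pointers meet (list length 7)
`count` takes the values: 0 → 1 → 2 → 3

Answer: 3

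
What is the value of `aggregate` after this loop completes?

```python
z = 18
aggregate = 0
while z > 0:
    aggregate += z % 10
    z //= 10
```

Sum digits of 18
`aggregate` takes the values: 0 → 8 → 9

Answer: 9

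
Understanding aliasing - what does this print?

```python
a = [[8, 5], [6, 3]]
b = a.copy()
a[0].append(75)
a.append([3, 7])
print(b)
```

Key concept: shallow copy with nested lists.
Step by step:
`a = [[8, 5], [6, 3]]` → a = [[8, 5], [6, 3]]
`b = a.copy()` → b = [[8, 5], [6, 3]]
`a[0].append(75)` → a = [[8, 5, 75], [6, 3]]; b = [[8, 5, 75], [6, 3]]
`a.append([3, 7])` → a = [[8, 5, 75], [6, 3], [3, 7]]
`print(b)` → prints [[8, 5, 75], [6, 3]]

Answer: [[8, 5, 75], [6, 3]]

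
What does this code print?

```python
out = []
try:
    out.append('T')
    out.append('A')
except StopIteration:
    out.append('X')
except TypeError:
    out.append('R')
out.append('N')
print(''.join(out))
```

Execution trace: 'T' (try body) → 'A' (try body, no exception) → 'N' (after the try/except). Output: TAN

Answer: TAN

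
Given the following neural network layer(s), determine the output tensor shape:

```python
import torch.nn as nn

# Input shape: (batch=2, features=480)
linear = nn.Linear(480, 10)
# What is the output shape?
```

Input: (2, 480) -> Output: (2, 10)

Answer: (2, 10)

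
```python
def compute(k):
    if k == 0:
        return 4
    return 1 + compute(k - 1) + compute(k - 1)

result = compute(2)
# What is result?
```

compute(k) = 1 + 2·compute(k-1), compute(0)=4. Closed form: (4+1)·2^2 - 1 = 19.

Answer: 19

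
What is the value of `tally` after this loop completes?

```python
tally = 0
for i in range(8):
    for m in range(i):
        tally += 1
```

Triangle number: 0+1+2+...+7
`tally` takes the values: 0 → 1 → 2 → 3 → 4 → 5 → 6 → 7 → 8 → 9 → 10 → 11 → 12 → 13 → 14 → 15 → 16 → 17 → 18 → 19 → 20 → 21 → 22 → 23 → 24 → 25 → 26 → 27 → 28

Answer: 28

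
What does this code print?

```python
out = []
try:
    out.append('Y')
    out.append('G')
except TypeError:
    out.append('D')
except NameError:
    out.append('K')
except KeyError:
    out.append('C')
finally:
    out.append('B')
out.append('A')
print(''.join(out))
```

Execution trace: 'Y' (try body) → 'G' (try body, no exception) → 'B' (finally) → 'A' (after the try/except). Output: YGBA

Answer: YGBA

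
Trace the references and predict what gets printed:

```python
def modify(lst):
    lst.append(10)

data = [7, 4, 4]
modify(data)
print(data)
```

Key concept: function modifies passed list.
Step by step:
`data = [7, 4, 4]` → data = [7, 4, 4]
`modify(data)` → data = [7, 4, 4, 10]
`print(data)` → prints [7, 4, 4, 10]

Answer: [7, 4, 4, 10]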